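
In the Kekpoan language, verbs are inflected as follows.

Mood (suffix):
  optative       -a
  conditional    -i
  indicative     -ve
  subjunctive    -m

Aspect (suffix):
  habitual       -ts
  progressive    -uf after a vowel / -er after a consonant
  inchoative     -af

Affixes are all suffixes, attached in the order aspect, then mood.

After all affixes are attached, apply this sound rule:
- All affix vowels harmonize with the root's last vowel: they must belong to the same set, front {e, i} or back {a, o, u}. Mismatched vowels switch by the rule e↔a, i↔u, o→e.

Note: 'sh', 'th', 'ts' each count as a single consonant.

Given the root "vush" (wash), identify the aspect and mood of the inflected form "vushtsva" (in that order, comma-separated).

habitual, indicative

Segment: vush-ts-ve.
aspect: -ts → habitual.
mood: -ve → indicative.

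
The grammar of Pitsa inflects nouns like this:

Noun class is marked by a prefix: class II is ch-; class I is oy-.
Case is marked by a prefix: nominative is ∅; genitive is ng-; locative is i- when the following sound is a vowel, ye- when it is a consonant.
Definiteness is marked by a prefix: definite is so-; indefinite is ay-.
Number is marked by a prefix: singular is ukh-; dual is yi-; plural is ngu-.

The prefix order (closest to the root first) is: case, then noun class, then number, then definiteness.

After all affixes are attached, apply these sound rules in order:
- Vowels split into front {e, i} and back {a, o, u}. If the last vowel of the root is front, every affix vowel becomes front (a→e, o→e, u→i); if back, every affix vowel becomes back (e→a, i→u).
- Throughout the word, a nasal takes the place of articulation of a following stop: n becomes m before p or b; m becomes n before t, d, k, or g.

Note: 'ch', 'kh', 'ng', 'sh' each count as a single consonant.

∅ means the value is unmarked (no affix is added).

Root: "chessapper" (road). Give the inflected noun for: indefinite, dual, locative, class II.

eyyichyechessapper

Attach case locative ye- (before consonant 'ch') → yechessapper.
Attach noun class class II ch- → chyechessapper.
Attach number dual yi- → yichyechessapper.
Attach definiteness indefinite ay- → ayyichyechessapper.
Apply vowel harmony: ayyichyechessapper → eyyichyechessapper.
Nasal assimilation: no change.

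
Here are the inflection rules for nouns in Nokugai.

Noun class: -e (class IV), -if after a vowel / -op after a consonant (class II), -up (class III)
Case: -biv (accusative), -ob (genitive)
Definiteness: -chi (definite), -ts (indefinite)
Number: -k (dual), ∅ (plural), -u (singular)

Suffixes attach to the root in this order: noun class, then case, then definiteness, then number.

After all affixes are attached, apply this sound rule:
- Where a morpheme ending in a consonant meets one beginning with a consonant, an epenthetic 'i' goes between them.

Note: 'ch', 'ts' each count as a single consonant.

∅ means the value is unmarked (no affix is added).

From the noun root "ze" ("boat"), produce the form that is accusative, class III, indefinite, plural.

zeupibivits

Attach noun class class III -up → zeup.
Attach case accusative -biv → zeupbiv.
Attach definiteness indefinite -ts → zeupbivts.
number = plural: zero marking, form stays zeupbivts.
Apply epenthesis: zeupbivts → zeupibivits.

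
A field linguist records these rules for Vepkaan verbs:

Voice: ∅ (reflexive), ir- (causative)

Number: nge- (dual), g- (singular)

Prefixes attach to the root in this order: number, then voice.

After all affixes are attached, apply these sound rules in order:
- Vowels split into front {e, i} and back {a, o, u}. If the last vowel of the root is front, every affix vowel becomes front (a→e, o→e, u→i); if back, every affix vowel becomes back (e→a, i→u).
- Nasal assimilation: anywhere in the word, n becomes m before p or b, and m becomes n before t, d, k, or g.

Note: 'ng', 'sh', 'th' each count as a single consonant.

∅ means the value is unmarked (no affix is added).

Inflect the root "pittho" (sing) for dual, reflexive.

ngapittho

Attach number dual nge- → ngepittho.
voice = reflexive: zero marking, form stays ngepittho.
Apply vowel harmony: ngepittho → ngapittho.
Nasal assimilation: no change.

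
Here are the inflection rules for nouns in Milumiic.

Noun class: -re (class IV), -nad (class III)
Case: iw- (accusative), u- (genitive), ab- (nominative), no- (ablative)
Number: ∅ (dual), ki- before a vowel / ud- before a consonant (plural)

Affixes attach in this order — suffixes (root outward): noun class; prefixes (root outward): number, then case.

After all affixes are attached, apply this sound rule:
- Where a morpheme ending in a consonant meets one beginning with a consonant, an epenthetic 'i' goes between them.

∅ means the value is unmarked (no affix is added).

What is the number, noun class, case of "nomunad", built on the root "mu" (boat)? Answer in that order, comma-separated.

dual, class III, ablative

Segment: no-mu-nad.
number: ∅ → dual.
noun class: -nad → class III.
case: no- → ablative.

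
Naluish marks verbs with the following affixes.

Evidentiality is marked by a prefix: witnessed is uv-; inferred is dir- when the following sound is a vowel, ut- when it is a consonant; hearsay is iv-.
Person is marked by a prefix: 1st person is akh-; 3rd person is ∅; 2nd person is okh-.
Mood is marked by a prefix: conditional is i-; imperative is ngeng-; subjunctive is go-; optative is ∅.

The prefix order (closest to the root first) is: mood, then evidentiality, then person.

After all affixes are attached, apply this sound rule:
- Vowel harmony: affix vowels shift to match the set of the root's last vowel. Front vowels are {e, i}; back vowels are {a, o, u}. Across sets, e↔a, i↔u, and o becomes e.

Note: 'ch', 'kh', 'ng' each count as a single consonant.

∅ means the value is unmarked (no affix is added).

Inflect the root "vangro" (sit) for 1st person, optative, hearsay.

mood = optative: zero marking, form stays vangro.
Attach evidentiality hearsay iv- → ivvangro.
Attach person 1st person akh- → akhivvangro.
Apply vowel harmony: akhivvangro → akhuvvangro.

akhuvvangro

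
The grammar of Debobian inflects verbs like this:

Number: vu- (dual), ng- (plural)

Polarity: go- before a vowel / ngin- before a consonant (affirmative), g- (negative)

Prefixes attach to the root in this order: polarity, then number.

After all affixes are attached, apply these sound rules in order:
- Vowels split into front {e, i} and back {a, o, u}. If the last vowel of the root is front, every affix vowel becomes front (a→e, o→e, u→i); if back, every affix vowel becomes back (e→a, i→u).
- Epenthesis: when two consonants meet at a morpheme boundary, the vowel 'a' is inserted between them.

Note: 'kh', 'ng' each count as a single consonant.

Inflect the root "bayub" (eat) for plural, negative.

Attach polarity negative g- → gbayub.
Attach number plural ng- → nggbayub.
Vowel harmony: no change.
Apply epenthesis: nggbayub → ngagabayub.

ngagabayub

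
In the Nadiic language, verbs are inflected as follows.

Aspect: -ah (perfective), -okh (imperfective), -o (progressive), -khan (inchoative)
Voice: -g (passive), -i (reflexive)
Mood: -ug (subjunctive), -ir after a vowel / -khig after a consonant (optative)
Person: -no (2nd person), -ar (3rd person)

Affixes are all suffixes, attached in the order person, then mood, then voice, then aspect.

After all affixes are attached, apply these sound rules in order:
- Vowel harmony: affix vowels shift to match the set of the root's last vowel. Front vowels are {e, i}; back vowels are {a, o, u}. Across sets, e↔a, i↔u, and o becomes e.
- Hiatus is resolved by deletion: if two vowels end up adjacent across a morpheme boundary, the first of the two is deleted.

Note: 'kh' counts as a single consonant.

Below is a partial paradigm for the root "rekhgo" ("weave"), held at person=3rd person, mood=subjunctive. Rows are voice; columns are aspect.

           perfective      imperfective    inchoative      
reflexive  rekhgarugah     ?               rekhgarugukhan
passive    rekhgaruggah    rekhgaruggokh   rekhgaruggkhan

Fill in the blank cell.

Attach person 3rd person -ar → rekhgoar.
Attach mood subjunctive -ug → rekhgoarug.
Attach voice reflexive -i → rekhgoarugi.
Attach aspect imperfective -okh → rekhgoarugiokh.
Apply vowel harmony: rekhgoarugiokh → rekhgoaruguokh.
Apply vowel deletion: rekhgoaruguokh → rekhgarugokh.

rekhgarugokh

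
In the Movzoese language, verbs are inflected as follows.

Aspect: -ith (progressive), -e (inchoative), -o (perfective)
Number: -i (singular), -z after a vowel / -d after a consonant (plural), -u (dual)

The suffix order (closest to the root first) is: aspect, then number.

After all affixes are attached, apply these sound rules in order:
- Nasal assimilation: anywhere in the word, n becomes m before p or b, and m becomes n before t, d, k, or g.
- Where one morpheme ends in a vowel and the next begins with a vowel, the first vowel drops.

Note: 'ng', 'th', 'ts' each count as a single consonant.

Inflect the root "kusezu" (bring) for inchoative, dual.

kusezu

Attach aspect inchoative -e → kusezue.
Attach number dual -u → kusezueu.
Nasal assimilation: no change.
Apply vowel deletion: kusezueu → kusezu.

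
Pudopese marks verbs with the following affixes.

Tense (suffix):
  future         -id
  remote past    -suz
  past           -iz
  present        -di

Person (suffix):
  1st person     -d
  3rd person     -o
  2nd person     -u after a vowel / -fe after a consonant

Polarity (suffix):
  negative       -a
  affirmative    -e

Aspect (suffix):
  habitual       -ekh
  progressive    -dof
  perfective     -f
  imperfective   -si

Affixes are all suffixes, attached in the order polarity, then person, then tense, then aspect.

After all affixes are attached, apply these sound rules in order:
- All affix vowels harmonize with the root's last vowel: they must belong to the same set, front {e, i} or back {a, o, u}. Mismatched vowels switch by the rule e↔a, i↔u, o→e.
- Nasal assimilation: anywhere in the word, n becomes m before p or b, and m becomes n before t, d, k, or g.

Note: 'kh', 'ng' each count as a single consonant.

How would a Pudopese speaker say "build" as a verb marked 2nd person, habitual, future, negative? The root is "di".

dieiidekh

Attach polarity negative -a → dia.
Attach person 2nd person -u (after vowel 'a') → diau.
Attach tense future -id → diauid.
Attach aspect habitual -ekh → diauidekh.
Apply vowel harmony: diauidekh → dieiidekh.
Nasal assimilation: no change.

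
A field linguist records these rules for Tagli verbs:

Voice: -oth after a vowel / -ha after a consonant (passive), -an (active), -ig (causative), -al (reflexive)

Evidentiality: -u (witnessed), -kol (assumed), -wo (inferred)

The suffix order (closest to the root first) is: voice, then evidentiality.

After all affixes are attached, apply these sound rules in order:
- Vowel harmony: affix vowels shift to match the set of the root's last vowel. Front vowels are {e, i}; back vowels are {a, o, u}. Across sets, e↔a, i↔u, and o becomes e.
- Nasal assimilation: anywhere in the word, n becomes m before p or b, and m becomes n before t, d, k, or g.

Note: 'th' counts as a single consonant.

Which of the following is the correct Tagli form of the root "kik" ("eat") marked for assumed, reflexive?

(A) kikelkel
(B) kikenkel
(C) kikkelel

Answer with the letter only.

Attach voice reflexive -al → kikal.
Attach evidentiality assumed -kol → kikalkol.
Apply vowel harmony: kikalkol → kikelkel.
Nasal assimilation: no change.
So the correct form is kikelkel, option (A).
(C) kikkelel is wrong: it has the affixes in the wrong order.
(B) kikenkel is wrong: it uses active instead of reflexive for voice.

A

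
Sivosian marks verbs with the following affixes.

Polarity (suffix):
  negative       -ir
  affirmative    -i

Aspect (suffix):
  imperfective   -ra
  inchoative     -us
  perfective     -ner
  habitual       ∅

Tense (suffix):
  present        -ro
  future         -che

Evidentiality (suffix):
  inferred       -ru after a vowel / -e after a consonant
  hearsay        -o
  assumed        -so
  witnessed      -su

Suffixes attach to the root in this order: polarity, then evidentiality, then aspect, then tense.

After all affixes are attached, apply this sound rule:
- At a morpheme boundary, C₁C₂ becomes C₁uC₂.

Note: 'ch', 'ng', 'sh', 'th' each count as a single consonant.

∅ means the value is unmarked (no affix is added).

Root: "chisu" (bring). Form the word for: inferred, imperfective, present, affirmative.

chisuiruraro

Attach polarity affirmative -i → chisui.
Attach evidentiality inferred -ru (after vowel 'i') → chisuiru.
Attach aspect imperfective -ra → chisuirura.
Attach tense present -ro → chisuiruraro.
Epenthesis: no change.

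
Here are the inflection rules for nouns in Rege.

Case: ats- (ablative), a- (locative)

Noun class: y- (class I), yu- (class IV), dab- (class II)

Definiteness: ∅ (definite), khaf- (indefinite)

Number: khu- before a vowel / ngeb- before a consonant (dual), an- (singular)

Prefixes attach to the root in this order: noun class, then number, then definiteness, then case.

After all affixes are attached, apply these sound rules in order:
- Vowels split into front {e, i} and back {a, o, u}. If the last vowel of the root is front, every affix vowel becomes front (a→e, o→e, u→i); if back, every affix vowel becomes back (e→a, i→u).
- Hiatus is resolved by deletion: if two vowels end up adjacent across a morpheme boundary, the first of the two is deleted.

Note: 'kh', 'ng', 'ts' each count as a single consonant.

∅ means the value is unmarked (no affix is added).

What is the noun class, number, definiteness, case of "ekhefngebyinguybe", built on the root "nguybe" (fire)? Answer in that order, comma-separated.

Segment: a-khaf-ngeb-yu-nguybe.
noun class: yu- → class IV.
number: khu/ngeb- → dual.
definiteness: khaf- → indefinite.
case: a- → locative.

class IV, dual, indefinite, locative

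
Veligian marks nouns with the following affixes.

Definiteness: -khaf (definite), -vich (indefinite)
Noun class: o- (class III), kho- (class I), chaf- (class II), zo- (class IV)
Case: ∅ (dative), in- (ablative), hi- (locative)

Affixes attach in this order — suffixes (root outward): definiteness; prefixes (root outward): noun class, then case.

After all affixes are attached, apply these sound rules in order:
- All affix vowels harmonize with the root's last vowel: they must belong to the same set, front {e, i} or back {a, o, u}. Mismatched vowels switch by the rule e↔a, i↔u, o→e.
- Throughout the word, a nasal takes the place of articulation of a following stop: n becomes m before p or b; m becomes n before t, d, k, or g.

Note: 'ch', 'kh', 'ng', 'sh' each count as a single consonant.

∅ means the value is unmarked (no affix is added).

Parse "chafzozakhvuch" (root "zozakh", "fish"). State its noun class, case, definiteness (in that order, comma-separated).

class II, dative, indefinite

Segment: chaf-zozakh-vich.
noun class: chaf- → class II.
case: ∅ → dative.
definiteness: -vich → indefinite.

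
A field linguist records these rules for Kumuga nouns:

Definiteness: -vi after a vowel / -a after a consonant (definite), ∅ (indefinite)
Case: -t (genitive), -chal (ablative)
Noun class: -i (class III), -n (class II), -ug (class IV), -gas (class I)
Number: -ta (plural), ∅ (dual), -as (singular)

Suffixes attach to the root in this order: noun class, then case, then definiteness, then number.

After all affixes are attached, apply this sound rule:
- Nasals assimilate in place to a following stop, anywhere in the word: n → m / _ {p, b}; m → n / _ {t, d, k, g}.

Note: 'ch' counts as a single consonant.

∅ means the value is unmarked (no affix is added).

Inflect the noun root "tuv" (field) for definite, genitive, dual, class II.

tuvnta

Attach noun class class II -n → tuvn.
Attach case genitive -t → tuvnt.
Attach definiteness definite -a (after consonant 't') → tuvnta.
number = dual: zero marking, form stays tuvnta.
Nasal assimilation: no change.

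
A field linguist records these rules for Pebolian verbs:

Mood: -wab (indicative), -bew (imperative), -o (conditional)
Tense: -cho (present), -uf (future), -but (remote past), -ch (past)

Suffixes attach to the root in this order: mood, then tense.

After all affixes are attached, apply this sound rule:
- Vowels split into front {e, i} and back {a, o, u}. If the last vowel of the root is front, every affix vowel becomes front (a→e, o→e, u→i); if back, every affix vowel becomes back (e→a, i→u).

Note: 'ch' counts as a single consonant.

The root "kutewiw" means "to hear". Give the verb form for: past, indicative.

Attach mood indicative -wab → kutewiwwab.
Attach tense past -ch → kutewiwwabch.
Apply vowel harmony: kutewiwwabch → kutewiwwebch.

kutewiwwebch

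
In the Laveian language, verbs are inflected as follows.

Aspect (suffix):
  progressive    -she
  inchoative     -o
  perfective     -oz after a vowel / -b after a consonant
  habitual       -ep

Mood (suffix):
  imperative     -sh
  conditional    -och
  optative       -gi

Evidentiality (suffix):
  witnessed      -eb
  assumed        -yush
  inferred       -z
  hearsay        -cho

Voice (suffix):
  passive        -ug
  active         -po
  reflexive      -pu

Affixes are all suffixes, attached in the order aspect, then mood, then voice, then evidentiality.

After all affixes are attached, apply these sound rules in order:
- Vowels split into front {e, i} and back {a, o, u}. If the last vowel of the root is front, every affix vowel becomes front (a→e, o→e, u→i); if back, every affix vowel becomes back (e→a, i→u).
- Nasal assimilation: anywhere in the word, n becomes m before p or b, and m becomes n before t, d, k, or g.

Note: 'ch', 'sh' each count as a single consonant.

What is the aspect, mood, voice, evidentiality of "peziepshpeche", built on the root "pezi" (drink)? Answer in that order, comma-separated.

Segment: pezi-ep-sh-po-cho.
aspect: -ep → habitual.
mood: -sh → imperative.
voice: -po → active.
evidentiality: -cho → hearsay.

habitual, imperative, active, hearsay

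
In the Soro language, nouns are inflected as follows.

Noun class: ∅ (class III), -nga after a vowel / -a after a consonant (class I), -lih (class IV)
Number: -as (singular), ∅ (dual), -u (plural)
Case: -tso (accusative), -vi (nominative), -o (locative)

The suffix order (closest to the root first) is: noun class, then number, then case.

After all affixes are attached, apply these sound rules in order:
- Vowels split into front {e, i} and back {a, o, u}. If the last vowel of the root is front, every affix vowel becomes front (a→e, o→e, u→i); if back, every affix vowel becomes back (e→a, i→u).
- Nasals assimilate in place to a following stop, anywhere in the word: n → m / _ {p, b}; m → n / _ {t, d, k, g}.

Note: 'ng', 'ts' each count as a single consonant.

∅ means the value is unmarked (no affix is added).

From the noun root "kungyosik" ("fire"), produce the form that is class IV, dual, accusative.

Attach noun class class IV -lih → kungyosiklih.
number = dual: zero marking, form stays kungyosiklih.
Attach case accusative -tso → kungyosiklihtso.
Apply vowel harmony: kungyosiklihtso → kungyosiklihtse.
Nasal assimilation: no change.

kungyosiklihtse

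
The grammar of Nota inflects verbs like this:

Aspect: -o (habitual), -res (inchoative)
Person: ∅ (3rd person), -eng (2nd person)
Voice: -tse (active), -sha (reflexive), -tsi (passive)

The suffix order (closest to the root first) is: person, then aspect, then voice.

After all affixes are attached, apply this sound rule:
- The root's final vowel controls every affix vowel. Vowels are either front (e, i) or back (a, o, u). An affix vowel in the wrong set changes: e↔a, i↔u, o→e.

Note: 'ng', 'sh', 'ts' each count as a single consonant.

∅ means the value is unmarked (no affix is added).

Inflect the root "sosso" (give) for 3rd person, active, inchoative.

person = 3rd person: zero marking, form stays sosso.
Attach aspect inchoative -res → sossores.
Attach voice active -tse → sossorestse.
Apply vowel harmony: sossorestse → sossorastsa.

sossorastsa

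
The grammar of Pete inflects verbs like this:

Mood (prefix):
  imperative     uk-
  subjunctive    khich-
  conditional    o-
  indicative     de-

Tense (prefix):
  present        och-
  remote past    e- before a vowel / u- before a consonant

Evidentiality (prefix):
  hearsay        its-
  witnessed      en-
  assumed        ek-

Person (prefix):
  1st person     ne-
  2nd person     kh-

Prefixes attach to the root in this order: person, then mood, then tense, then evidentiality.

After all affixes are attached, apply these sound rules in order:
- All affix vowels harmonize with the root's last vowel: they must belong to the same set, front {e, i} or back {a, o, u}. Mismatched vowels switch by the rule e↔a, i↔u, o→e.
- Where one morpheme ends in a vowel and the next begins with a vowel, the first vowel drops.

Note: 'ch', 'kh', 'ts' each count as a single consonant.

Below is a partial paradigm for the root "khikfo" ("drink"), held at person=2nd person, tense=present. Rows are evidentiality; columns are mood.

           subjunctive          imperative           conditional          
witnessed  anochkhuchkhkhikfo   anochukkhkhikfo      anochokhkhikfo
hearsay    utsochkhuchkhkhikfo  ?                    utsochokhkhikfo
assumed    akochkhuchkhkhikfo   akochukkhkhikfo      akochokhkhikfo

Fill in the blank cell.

Attach person 2nd person kh- → khkhikfo.
Attach mood imperative uk- → ukkhkhikfo.
Attach tense present och- → ochukkhkhikfo.
Attach evidentiality hearsay its- → itsochukkhkhikfo.
Apply vowel harmony: itsochukkhkhikfo → utsochukkhkhikfo.
Vowel deletion: no change.

utsochukkhkhikfo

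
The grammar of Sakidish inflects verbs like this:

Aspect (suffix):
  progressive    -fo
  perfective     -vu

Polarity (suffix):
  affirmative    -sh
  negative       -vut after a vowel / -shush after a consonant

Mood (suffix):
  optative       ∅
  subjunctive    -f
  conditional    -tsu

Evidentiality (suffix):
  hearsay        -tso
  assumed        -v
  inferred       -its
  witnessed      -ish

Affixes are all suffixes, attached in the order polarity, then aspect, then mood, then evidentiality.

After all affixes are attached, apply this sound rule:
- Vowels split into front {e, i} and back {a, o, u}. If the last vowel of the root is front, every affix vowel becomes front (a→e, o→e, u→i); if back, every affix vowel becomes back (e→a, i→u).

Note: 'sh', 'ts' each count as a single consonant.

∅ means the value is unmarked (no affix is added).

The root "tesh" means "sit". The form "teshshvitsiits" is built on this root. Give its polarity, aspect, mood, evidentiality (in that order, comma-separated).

affirmative, perfective, conditional, inferred

Segment: tesh-sh-vu-tsu-its.
polarity: -sh → affirmative.
aspect: -vu → perfective.
mood: -tsu → conditional.
evidentiality: -its → inferred.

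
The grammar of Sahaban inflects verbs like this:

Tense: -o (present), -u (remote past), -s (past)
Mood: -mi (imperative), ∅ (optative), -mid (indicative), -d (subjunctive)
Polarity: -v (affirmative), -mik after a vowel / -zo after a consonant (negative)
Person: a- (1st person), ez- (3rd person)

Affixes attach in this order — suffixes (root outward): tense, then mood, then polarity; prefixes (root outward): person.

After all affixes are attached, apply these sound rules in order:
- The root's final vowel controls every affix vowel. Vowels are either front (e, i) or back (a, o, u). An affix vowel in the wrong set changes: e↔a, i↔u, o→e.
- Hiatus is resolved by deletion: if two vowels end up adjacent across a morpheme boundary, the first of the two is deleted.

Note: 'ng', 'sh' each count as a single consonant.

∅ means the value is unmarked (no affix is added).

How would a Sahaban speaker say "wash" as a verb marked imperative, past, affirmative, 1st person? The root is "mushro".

Attach tense past -s → mushros.
Attach person 1st person a- → amushros.
Attach mood imperative -mi → amushrosmi.
Attach polarity affirmative -v → amushrosmiv.
Apply vowel harmony: amushrosmiv → amushrosmuv.
Vowel deletion: no change.

amushrosmuv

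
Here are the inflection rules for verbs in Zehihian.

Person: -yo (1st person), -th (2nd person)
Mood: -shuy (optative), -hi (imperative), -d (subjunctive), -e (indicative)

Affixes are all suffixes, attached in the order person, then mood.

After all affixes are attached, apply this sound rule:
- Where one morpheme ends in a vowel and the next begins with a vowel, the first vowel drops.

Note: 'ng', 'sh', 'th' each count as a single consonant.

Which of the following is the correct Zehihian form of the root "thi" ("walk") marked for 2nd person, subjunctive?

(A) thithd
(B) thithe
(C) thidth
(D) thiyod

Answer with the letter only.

Attach person 2nd person -th → thith.
Attach mood subjunctive -d → thithd.
Vowel deletion: no change.
So the correct form is thithd, option (A).
(D) thiyod is wrong: it uses 1st person instead of 2nd person for person.
(B) thithe is wrong: it uses indicative instead of subjunctive for mood.
(C) thidth is wrong: it has the affixes in the wrong order.

A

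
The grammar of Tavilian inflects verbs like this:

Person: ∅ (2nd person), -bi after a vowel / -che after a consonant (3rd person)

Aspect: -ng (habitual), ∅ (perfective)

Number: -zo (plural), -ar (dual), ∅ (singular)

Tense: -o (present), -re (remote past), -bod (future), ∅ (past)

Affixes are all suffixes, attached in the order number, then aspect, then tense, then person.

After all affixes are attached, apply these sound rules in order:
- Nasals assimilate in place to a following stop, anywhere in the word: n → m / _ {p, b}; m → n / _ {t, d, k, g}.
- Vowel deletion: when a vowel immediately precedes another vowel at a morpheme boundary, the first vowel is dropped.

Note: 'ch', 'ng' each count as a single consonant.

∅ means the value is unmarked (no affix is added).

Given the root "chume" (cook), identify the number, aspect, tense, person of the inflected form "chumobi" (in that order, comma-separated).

Segment: chume-o-bi.
number: ∅ → singular.
aspect: ∅ → perfective.
tense: -o → present.
person: -bi/che → 3rd person.

singular, perfective, present, 3rd person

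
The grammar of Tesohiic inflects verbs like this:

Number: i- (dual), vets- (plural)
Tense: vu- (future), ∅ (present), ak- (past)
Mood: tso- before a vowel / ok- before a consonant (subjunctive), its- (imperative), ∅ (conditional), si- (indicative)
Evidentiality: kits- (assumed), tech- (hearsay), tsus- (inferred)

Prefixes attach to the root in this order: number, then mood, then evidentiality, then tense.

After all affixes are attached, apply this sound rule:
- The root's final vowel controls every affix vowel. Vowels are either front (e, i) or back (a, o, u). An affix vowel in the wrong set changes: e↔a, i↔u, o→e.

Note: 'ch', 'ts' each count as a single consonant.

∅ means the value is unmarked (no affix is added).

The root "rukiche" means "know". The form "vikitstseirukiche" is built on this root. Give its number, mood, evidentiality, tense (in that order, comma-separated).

Segment: vu-kits-tso-i-rukiche.
number: i- → dual.
mood: tso/ok- → subjunctive.
evidentiality: kits- → assumed.
tense: vu- → future.

dual, subjunctive, assumed, future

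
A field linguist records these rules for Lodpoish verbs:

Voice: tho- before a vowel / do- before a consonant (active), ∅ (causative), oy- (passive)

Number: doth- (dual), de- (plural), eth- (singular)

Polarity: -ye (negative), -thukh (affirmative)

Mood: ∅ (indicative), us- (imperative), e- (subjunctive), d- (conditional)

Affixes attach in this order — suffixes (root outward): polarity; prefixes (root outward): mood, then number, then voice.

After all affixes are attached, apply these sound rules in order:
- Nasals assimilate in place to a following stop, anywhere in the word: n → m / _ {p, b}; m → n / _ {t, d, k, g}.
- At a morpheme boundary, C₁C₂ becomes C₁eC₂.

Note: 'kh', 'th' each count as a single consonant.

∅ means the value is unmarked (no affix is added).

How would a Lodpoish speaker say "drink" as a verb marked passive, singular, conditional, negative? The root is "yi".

Attach mood conditional d- → dyi.
Attach number singular eth- → ethdyi.
Attach polarity negative -ye → ethdyiye.
Attach voice passive oy- → oyethdyiye.
Nasal assimilation: no change.
Apply epenthesis: oyethdyiye → oyethedeyiye.

oyethedeyiye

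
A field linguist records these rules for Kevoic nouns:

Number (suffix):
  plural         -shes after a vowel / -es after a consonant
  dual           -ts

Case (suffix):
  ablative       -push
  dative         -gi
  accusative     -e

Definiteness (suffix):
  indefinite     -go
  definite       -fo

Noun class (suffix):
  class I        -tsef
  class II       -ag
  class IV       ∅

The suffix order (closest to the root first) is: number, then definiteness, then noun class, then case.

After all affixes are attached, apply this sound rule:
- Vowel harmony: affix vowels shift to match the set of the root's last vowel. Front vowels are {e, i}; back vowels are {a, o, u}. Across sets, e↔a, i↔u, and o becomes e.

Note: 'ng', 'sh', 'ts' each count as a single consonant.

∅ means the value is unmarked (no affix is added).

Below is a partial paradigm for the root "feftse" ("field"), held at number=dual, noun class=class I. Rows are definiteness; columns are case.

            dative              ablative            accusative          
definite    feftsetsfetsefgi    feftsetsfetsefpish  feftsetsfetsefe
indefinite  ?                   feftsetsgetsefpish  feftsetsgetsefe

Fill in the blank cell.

Attach number dual -ts → feftsets.
Attach definiteness indefinite -go → feftsetsgo.
Attach noun class class I -tsef → feftsetsgotsef.
Attach case dative -gi → feftsetsgotsefgi.
Apply vowel harmony: feftsetsgotsefgi → feftsetsgetsefgi.

feftsetsgetsefgi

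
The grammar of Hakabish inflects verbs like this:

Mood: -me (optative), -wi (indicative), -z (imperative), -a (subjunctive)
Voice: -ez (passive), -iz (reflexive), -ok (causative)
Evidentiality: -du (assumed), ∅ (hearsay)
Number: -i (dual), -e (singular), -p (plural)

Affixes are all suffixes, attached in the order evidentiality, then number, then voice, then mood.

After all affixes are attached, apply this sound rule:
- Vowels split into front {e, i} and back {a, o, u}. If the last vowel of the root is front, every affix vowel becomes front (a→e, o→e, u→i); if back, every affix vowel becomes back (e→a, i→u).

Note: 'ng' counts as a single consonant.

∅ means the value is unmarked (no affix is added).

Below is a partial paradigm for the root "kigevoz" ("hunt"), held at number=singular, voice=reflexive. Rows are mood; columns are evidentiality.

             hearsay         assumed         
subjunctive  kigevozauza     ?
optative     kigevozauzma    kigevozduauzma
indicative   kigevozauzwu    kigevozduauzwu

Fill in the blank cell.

Attach evidentiality assumed -du → kigevozdu.
Attach number singular -e → kigevozdue.
Attach voice reflexive -iz → kigevozdueiz.
Attach mood subjunctive -a → kigevozdueiza.
Apply vowel harmony: kigevozdueiza → kigevozduauza.

kigevozduauza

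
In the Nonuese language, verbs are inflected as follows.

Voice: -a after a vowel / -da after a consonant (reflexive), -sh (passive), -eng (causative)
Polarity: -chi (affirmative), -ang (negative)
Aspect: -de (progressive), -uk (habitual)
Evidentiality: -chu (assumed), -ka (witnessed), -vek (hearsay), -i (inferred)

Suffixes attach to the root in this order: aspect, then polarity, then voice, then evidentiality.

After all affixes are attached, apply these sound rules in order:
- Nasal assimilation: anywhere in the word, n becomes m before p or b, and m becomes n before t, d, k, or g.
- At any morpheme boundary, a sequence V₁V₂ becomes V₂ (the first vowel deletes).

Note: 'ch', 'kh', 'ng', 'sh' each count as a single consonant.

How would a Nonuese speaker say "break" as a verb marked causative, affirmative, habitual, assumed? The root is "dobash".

dobashukchengchu

Attach aspect habitual -uk → dobashuk.
Attach polarity affirmative -chi → dobashukchi.
Attach voice causative -eng → dobashukchieng.
Attach evidentiality assumed -chu → dobashukchiengchu.
Nasal assimilation: no change.
Apply vowel deletion: dobashukchiengchu → dobashukchengchu.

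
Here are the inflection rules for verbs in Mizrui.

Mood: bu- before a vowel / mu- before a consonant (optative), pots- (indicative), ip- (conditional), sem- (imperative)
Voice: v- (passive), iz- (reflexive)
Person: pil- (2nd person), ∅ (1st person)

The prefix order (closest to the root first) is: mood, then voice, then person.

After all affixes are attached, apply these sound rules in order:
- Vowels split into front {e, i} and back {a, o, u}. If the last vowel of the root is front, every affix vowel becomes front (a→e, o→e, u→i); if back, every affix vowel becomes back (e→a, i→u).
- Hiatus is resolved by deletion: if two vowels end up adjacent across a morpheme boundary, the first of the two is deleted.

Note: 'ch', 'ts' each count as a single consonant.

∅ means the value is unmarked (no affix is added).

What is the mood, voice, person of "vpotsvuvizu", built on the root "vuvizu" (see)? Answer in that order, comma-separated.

Segment: v-pots-vuvizu.
mood: pots- → indicative.
voice: v- → passive.
person: ∅ → 1st person.

indicative, passive, 1st person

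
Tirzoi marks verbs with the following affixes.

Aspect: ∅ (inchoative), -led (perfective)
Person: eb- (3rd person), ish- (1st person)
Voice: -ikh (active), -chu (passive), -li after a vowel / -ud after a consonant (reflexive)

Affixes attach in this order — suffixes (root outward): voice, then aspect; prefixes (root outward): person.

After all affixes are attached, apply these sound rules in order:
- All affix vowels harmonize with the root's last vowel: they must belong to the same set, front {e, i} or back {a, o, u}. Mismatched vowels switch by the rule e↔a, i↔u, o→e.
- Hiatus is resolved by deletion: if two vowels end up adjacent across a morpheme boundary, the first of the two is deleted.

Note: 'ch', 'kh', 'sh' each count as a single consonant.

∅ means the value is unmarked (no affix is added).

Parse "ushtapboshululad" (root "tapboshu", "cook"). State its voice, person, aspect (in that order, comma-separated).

Segment: ish-tapboshu-li-led.
voice: -li/ud → reflexive.
person: ish- → 1st person.
aspect: -led → perfective.

reflexive, 1st person, perfective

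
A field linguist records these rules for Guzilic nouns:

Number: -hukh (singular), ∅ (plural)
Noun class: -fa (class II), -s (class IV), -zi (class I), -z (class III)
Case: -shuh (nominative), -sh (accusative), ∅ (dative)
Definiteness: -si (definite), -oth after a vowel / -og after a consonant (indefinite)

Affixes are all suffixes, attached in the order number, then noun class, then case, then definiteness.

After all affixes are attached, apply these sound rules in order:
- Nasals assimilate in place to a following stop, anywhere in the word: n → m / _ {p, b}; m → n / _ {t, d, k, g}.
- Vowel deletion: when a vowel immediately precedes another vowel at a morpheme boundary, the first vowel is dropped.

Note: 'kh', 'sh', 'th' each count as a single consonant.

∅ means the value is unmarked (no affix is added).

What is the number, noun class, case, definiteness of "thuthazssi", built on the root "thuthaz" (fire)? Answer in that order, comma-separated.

plural, class IV, dative, definite

Segment: thuthaz-s-si.
number: ∅ → plural.
noun class: -s → class IV.
case: ∅ → dative.
definiteness: -si → definite.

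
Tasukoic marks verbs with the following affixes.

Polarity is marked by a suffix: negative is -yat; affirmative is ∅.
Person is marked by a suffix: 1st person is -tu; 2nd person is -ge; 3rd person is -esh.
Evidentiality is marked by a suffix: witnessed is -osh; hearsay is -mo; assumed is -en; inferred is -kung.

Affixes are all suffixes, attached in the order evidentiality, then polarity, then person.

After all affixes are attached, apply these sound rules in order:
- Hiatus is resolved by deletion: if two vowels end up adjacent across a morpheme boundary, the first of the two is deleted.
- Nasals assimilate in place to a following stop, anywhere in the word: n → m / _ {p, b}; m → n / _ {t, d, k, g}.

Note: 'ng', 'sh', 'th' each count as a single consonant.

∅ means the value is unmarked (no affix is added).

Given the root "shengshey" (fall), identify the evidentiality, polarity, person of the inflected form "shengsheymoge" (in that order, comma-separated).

hearsay, affirmative, 2nd person

Segment: shengshey-mo-ge.
evidentiality: -mo → hearsay.
polarity: ∅ → affirmative.
person: -ge → 2nd person.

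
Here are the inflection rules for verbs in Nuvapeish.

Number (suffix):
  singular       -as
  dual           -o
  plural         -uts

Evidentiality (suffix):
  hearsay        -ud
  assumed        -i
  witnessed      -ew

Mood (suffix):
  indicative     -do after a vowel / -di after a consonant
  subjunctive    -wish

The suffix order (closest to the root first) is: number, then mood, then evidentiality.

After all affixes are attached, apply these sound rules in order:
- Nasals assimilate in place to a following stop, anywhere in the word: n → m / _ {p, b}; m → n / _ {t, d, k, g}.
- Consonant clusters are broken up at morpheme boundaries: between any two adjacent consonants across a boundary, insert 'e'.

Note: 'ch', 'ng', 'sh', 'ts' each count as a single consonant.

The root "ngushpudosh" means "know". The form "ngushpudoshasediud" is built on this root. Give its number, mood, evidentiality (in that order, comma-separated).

singular, indicative, hearsay

Segment: ngushpudosh-as-di-ud.
number: -as → singular.
mood: -do/di → indicative.
evidentiality: -ud → hearsay.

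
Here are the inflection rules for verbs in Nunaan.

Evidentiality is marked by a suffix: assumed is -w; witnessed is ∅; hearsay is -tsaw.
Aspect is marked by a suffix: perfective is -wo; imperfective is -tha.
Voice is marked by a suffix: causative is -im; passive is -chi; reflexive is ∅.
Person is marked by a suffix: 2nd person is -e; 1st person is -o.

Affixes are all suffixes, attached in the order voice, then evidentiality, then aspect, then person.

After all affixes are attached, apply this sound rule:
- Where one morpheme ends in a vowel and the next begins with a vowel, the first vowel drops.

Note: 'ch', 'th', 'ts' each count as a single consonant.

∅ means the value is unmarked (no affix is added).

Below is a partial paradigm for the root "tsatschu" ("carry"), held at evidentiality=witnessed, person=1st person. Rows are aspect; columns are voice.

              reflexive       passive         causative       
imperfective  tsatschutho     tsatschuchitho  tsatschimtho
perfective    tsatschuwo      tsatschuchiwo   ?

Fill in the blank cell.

tsatschimwo

Attach voice causative -im → tsatschuim.
evidentiality = witnessed: zero marking, form stays tsatschuim.
Attach aspect perfective -wo → tsatschuimwo.
Attach person 1st person -o → tsatschuimwoo.
Apply vowel deletion: tsatschuimwoo → tsatschimwo.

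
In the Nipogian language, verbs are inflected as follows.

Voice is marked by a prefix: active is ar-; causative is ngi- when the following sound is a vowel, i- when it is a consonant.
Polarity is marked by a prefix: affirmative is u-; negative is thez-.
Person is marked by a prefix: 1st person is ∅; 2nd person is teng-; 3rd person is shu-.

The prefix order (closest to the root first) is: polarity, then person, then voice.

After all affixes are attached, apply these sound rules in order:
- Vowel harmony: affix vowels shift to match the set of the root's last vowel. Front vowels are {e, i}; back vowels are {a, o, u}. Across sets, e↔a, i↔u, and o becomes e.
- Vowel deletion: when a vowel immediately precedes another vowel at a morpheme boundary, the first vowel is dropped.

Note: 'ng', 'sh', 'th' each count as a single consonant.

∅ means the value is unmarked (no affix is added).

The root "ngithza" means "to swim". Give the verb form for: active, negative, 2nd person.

Attach polarity negative thez- → thezngithza.
Attach person 2nd person teng- → tengthezngithza.
Attach voice active ar- → artengthezngithza.
Apply vowel harmony: artengthezngithza → artangthazngithza.
Vowel deletion: no change.

artangthazngithza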